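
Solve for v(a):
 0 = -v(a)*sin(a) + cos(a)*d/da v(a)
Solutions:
 v(a) = C1/cos(a)


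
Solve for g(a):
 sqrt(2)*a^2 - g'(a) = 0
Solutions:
 g(a) = C1 + sqrt(2)*a^3/3


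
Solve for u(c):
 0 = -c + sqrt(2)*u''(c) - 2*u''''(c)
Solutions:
 u(c) = C1 + C2*c + C3*exp(-2^(3/4)*c/2) + C4*exp(2^(3/4)*c/2) + sqrt(2)*c^3/12


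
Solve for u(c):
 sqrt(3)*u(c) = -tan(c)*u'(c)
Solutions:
 u(c) = C1/sin(c)^(sqrt(3))


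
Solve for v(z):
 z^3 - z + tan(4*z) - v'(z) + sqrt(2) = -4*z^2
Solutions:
 v(z) = C1 + z^4/4 + 4*z^3/3 - z^2/2 + sqrt(2)*z - log(cos(4*z))/4


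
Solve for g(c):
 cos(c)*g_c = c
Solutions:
 g(c) = C1 + Integral(c/cos(c), c)


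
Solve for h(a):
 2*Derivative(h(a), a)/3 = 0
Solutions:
 h(a) = C1


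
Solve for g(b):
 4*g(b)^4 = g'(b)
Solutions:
 g(b) = (-1/(C1 + 12*b))^(1/3)
 g(b) = (-1/(C1 + 4*b))^(1/3)*(-3^(2/3) - 3*3^(1/6)*I)/6
 g(b) = (-1/(C1 + 4*b))^(1/3)*(-3^(2/3) + 3*3^(1/6)*I)/6


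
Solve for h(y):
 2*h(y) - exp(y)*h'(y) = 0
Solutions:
 h(y) = C1*exp(-2*exp(-y))


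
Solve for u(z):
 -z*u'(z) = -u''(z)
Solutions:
 u(z) = C1 + C2*erfi(sqrt(2)*z/2)


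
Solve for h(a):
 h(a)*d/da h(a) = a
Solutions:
 h(a) = -sqrt(C1 + a^2)
 h(a) = sqrt(C1 + a^2)


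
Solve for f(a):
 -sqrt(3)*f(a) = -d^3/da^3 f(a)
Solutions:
 f(a) = C3*exp(3^(1/6)*a) + (C1*sin(3^(2/3)*a/2) + C2*cos(3^(2/3)*a/2))*exp(-3^(1/6)*a/2)


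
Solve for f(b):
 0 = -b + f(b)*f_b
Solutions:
 f(b) = -sqrt(C1 + b^2)
 f(b) = sqrt(C1 + b^2)


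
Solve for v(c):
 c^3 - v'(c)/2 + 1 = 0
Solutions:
 v(c) = C1 + c^4/2 + 2*c


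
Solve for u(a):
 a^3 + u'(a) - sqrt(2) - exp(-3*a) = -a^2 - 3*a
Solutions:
 u(a) = C1 - a^4/4 - a^3/3 - 3*a^2/2 + sqrt(2)*a - exp(-3*a)/3


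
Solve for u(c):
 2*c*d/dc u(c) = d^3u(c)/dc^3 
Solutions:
 u(c) = C1 + Integral(C2*airyai(2^(1/3)*c) + C3*airybi(2^(1/3)*c), c)


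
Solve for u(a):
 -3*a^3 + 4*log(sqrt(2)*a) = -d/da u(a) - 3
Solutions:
 u(a) = C1 + 3*a^4/4 - 4*a*log(a) - a*log(4) + a


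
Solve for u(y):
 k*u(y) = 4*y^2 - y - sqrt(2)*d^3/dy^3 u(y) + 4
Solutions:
 u(y) = C1*exp(2^(5/6)*y*(-k)^(1/3)/2) + C2*exp(2^(5/6)*y*(-k)^(1/3)*(-1 + sqrt(3)*I)/4) + C3*exp(-2^(5/6)*y*(-k)^(1/3)*(1 + sqrt(3)*I)/4) + 4*y^2/k - y/k + 4/k


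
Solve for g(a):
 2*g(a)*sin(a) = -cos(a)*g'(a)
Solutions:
 g(a) = C1*cos(a)^2


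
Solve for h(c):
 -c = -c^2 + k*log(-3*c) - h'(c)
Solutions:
 h(c) = C1 - c^3/3 + c^2/2 + c*k*log(-c) + c*k*(-1 + log(3))


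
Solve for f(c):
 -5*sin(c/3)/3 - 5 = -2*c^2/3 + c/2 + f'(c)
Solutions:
 f(c) = C1 + 2*c^3/9 - c^2/4 - 5*c + 5*cos(c/3)


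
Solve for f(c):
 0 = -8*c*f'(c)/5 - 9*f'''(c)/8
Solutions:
 f(c) = C1 + Integral(C2*airyai(-4*75^(1/3)*c/15) + C3*airybi(-4*75^(1/3)*c/15), c)


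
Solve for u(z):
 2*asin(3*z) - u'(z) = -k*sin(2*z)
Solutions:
 u(z) = C1 - k*cos(2*z)/2 + 2*z*asin(3*z) + 2*sqrt(1 - 9*z^2)/3


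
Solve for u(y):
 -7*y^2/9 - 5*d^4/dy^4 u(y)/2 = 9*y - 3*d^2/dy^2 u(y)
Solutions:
 u(y) = C1 + C2*y + C3*exp(-sqrt(30)*y/5) + C4*exp(sqrt(30)*y/5) + 7*y^4/324 + y^3/2 + 35*y^2/162


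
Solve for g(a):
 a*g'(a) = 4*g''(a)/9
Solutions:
 g(a) = C1 + C2*erfi(3*sqrt(2)*a/4)


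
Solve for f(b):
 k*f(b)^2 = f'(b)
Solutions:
 f(b) = -1/(C1 + b*k)


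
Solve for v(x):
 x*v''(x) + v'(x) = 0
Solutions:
 v(x) = C1 + C2*log(x)


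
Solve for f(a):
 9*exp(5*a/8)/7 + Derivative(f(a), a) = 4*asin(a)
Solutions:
 f(a) = C1 + 4*a*asin(a) + 4*sqrt(1 - a^2) - 72*exp(5*a/8)/35


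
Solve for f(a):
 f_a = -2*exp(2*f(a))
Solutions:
 f(a) = log(-sqrt(-1/(C1 - 2*a))) - log(2)/2
 f(a) = log(-1/(C1 - 2*a))/2 - log(2)/2


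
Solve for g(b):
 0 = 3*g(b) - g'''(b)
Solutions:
 g(b) = C3*exp(3^(1/3)*b) + (C1*sin(3^(5/6)*b/2) + C2*cos(3^(5/6)*b/2))*exp(-3^(1/3)*b/2)


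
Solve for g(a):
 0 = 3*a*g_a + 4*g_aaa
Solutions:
 g(a) = C1 + Integral(C2*airyai(-6^(1/3)*a/2) + C3*airybi(-6^(1/3)*a/2), a)


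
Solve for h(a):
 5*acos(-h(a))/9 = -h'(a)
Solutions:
 Integral(1/acos(-_y), (_y, h(a))) = C1 - 5*a/9


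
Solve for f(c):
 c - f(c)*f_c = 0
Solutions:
 f(c) = -sqrt(C1 + c^2)
 f(c) = sqrt(C1 + c^2)


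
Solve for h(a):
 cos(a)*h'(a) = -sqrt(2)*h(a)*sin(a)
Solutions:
 h(a) = C1*cos(a)^(sqrt(2))


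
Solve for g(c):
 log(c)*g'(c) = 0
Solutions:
 g(c) = C1


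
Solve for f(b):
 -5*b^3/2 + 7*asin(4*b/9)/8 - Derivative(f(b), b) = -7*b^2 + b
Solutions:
 f(b) = C1 - 5*b^4/8 + 7*b^3/3 - b^2/2 + 7*b*asin(4*b/9)/8 + 7*sqrt(81 - 16*b^2)/32


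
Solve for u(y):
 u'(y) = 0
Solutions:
 u(y) = C1


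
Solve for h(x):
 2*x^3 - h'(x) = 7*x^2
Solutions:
 h(x) = C1 + x^4/2 - 7*x^3/3


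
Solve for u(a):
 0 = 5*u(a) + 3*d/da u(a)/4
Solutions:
 u(a) = C1*exp(-20*a/3)


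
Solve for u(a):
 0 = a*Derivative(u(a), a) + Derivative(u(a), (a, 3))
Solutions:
 u(a) = C1 + Integral(C2*airyai(-a) + C3*airybi(-a), a)


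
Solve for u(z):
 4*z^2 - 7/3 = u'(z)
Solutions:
 u(z) = C1 + 4*z^3/3 - 7*z/3


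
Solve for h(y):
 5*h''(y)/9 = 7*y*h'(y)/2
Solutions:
 h(y) = C1 + C2*erfi(3*sqrt(35)*y/10)


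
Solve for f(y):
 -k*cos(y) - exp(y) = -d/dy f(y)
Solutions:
 f(y) = C1 + k*sin(y) + exp(y)


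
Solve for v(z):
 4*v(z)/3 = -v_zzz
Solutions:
 v(z) = C3*exp(-6^(2/3)*z/3) + (C1*sin(2^(2/3)*3^(1/6)*z/2) + C2*cos(2^(2/3)*3^(1/6)*z/2))*exp(6^(2/3)*z/6)


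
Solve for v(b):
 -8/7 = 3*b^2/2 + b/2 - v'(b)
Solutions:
 v(b) = C1 + b^3/2 + b^2/4 + 8*b/7


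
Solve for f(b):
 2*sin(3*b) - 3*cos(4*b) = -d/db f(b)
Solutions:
 f(b) = C1 + 3*sin(4*b)/4 + 2*cos(3*b)/3


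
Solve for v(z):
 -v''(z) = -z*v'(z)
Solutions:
 v(z) = C1 + C2*erfi(sqrt(2)*z/2)


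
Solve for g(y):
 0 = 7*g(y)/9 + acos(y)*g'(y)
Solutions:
 g(y) = C1*exp(-7*Integral(1/acos(y), y)/9)


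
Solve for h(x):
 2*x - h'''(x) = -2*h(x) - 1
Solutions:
 h(x) = C3*exp(2^(1/3)*x) - x + (C1*sin(2^(1/3)*sqrt(3)*x/2) + C2*cos(2^(1/3)*sqrt(3)*x/2))*exp(-2^(1/3)*x/2) - 1/2


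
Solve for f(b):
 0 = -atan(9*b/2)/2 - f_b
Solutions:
 f(b) = C1 - b*atan(9*b/2)/2 + log(81*b^2 + 4)/18


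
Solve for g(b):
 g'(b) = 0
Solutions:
 g(b) = C1


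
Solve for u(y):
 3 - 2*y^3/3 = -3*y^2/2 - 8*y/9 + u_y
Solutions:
 u(y) = C1 - y^4/6 + y^3/2 + 4*y^2/9 + 3*y


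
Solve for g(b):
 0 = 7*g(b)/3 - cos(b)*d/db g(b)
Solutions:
 g(b) = C1*(sin(b) + 1)^(7/6)/(sin(b) - 1)^(7/6)


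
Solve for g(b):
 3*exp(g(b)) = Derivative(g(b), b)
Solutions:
 g(b) = log(-1/(C1 + 3*b))


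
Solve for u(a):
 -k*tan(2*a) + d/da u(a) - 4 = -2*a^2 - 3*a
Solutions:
 u(a) = C1 - 2*a^3/3 - 3*a^2/2 + 4*a - k*log(cos(2*a))/2


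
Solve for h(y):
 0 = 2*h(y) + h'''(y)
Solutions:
 h(y) = C3*exp(-2^(1/3)*y) + (C1*sin(2^(1/3)*sqrt(3)*y/2) + C2*cos(2^(1/3)*sqrt(3)*y/2))*exp(2^(1/3)*y/2)


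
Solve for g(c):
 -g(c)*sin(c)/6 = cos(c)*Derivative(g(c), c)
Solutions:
 g(c) = C1*cos(c)^(1/6)


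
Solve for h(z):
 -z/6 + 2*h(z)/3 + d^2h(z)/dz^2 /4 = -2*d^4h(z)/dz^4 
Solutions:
 h(z) = z/4 + (C1*sin(3^(3/4)*z*cos(atan(sqrt(759)/3)/2)/3) + C2*cos(3^(3/4)*z*cos(atan(sqrt(759)/3)/2)/3))*exp(-3^(3/4)*z*sin(atan(sqrt(759)/3)/2)/3) + (C3*sin(3^(3/4)*z*cos(atan(sqrt(759)/3)/2)/3) + C4*cos(3^(3/4)*z*cos(atan(sqrt(759)/3)/2)/3))*exp(3^(3/4)*z*sin(atan(sqrt(759)/3)/2)/3)


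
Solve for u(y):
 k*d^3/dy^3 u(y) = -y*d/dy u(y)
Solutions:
 u(y) = C1 + Integral(C2*airyai(y*(-1/k)^(1/3)) + C3*airybi(y*(-1/k)^(1/3)), y)


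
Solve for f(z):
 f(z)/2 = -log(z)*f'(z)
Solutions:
 f(z) = C1*exp(-li(z)/2)


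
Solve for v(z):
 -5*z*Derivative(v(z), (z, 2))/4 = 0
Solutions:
 v(z) = C1 + C2*z


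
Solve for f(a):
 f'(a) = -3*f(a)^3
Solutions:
 f(a) = -sqrt(2)*sqrt(-1/(C1 - 3*a))/2
 f(a) = sqrt(2)*sqrt(-1/(C1 - 3*a))/2


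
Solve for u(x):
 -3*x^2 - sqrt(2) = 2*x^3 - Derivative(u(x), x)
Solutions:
 u(x) = C1 + x^4/2 + x^3 + sqrt(2)*x


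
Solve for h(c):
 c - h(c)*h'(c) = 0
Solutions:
 h(c) = -sqrt(C1 + c^2)
 h(c) = sqrt(C1 + c^2)


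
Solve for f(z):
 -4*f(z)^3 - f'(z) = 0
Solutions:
 f(z) = -sqrt(2)*sqrt(-1/(C1 - 4*z))/2
 f(z) = sqrt(2)*sqrt(-1/(C1 - 4*z))/2


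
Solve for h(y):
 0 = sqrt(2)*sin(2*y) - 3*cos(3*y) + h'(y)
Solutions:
 h(y) = C1 + sin(3*y) + sqrt(2)*cos(2*y)/2


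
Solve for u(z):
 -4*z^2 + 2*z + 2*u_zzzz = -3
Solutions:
 u(z) = C1 + C2*z + C3*z^2 + C4*z^3 + z^6/180 - z^5/120 - z^4/16


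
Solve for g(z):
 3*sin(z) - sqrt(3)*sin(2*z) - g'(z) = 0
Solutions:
 g(z) = C1 - 3*cos(z) + sqrt(3)*cos(2*z)/2


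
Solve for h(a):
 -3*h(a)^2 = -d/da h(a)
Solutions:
 h(a) = -1/(C1 + 3*a)


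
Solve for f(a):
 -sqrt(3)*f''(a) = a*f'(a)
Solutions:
 f(a) = C1 + C2*erf(sqrt(2)*3^(3/4)*a/6)


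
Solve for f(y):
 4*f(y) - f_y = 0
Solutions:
 f(y) = C1*exp(4*y)


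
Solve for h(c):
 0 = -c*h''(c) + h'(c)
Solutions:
 h(c) = C1 + C2*c^2


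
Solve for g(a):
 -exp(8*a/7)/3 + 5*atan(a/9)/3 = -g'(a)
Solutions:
 g(a) = C1 - 5*a*atan(a/9)/3 + 7*exp(8*a/7)/24 + 15*log(a^2 + 81)/2


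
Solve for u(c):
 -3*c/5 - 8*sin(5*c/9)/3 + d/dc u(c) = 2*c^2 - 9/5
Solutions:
 u(c) = C1 + 2*c^3/3 + 3*c^2/10 - 9*c/5 - 24*cos(5*c/9)/5


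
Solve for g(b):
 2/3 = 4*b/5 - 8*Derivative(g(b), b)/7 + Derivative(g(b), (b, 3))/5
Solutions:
 g(b) = C1 + C2*exp(-2*sqrt(70)*b/7) + C3*exp(2*sqrt(70)*b/7) + 7*b^2/20 - 7*b/12


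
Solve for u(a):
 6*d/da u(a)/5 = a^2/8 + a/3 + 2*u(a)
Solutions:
 u(a) = C1*exp(5*a/3) - a^2/16 - 29*a/120 - 29/200


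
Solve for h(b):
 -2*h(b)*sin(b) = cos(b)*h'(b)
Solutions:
 h(b) = C1*cos(b)^2


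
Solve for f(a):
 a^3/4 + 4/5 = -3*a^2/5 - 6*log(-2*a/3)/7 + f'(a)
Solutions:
 f(a) = C1 + a^4/16 + a^3/5 + 6*a*log(-a)/7 + 2*a*(-15*log(3) - 1 + 15*log(2))/35


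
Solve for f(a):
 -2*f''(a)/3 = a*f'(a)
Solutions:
 f(a) = C1 + C2*erf(sqrt(3)*a/2)


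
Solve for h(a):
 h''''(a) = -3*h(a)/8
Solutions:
 h(a) = (C1*sin(2^(3/4)*3^(1/4)*a/4) + C2*cos(2^(3/4)*3^(1/4)*a/4))*exp(-2^(3/4)*3^(1/4)*a/4) + (C3*sin(2^(3/4)*3^(1/4)*a/4) + C4*cos(2^(3/4)*3^(1/4)*a/4))*exp(2^(3/4)*3^(1/4)*a/4)


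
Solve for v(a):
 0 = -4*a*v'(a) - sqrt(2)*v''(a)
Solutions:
 v(a) = C1 + C2*erf(2^(1/4)*a)


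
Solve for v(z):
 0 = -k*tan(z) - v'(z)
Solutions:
 v(z) = C1 + k*log(cos(z))


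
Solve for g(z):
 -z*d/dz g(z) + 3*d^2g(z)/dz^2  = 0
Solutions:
 g(z) = C1 + C2*erfi(sqrt(6)*z/6)


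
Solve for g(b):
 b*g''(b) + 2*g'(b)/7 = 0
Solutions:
 g(b) = C1 + C2*b^(5/7)


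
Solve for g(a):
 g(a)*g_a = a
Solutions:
 g(a) = -sqrt(C1 + a^2)
 g(a) = sqrt(C1 + a^2)


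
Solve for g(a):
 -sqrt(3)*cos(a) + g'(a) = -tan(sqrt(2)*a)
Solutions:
 g(a) = C1 + sqrt(2)*log(cos(sqrt(2)*a))/2 + sqrt(3)*sin(a)


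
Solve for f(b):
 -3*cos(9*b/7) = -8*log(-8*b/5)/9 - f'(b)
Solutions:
 f(b) = C1 - 8*b*log(-b)/9 - 8*b*log(2)/3 + 8*b/9 + 8*b*log(5)/9 + 7*sin(9*b/7)/3


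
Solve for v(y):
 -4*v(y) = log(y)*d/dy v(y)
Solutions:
 v(y) = C1*exp(-4*li(y))


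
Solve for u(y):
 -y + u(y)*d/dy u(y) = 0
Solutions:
 u(y) = -sqrt(C1 + y^2)
 u(y) = sqrt(C1 + y^2)


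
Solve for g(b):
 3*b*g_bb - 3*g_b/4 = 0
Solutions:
 g(b) = C1 + C2*b^(5/4)


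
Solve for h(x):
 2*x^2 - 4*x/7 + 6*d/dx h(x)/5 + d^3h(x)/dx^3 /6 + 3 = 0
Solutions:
 h(x) = C1 + C2*sin(6*sqrt(5)*x/5) + C3*cos(6*sqrt(5)*x/5) - 5*x^3/9 + 5*x^2/21 - 55*x/27


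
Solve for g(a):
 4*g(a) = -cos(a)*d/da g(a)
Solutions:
 g(a) = C1*(sin(a)^2 - 2*sin(a) + 1)/(sin(a)^2 + 2*sin(a) + 1)


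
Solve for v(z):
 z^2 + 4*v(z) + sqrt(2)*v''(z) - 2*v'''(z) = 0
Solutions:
 v(z) = C1*exp(z*(-18*(sqrt(2)/108 + 1 + sqrt(2)*sqrt(-1 + (sqrt(2) + 108)^2/2)/108)^(1/3) - 1/(sqrt(2)/108 + 1 + sqrt(2)*sqrt(-1 + (sqrt(2) + 108)^2/2)/108)^(1/3) + 6*sqrt(2))/36)*sin(sqrt(3)*z*(-18*(sqrt(2)/108 + 1 + sqrt(2)*sqrt(-1 + 1458*(-2 - sqrt(2)/54)^2)/108)^(1/3) + (sqrt(2)/108 + 1 + sqrt(2)*sqrt(-1 + 1458*(-2 - sqrt(2)/54)^2)/108)^(-1/3))/36) + C2*exp(z*(-18*(sqrt(2)/108 + 1 + sqrt(2)*sqrt(-1 + (sqrt(2) + 108)^2/2)/108)^(1/3) - 1/(sqrt(2)/108 + 1 + sqrt(2)*sqrt(-1 + (sqrt(2) + 108)^2/2)/108)^(1/3) + 6*sqrt(2))/36)*cos(sqrt(3)*z*(-18*(sqrt(2)/108 + 1 + sqrt(2)*sqrt(-1 + 1458*(-2 - sqrt(2)/54)^2)/108)^(1/3) + (sqrt(2)/108 + 1 + sqrt(2)*sqrt(-1 + 1458*(-2 - sqrt(2)/54)^2)/108)^(-1/3))/36) + C3*exp(z*(1/(18*(sqrt(2)/108 + 1 + sqrt(2)*sqrt(-1 + (sqrt(2) + 108)^2/2)/108)^(1/3)) + sqrt(2)/6 + (sqrt(2)/108 + 1 + sqrt(2)*sqrt(-1 + (sqrt(2) + 108)^2/2)/108)^(1/3))) - z^2/4 + sqrt(2)/8


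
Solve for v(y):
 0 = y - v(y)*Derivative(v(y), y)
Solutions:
 v(y) = -sqrt(C1 + y^2)
 v(y) = sqrt(C1 + y^2)


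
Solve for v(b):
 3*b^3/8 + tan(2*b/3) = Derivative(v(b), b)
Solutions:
 v(b) = C1 + 3*b^4/32 - 3*log(cos(2*b/3))/2


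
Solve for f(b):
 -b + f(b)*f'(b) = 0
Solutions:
 f(b) = -sqrt(C1 + b^2)
 f(b) = sqrt(C1 + b^2)


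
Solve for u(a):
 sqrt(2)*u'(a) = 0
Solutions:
 u(a) = C1


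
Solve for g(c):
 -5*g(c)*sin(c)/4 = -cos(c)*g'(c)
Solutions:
 g(c) = C1/cos(c)^(5/4)


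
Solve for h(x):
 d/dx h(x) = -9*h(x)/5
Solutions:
 h(x) = C1*exp(-9*x/5)


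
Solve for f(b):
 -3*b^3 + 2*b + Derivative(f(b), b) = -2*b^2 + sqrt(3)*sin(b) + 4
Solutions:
 f(b) = C1 + 3*b^4/4 - 2*b^3/3 - b^2 + 4*b - sqrt(3)*cos(b)


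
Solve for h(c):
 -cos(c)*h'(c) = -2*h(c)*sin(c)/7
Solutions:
 h(c) = C1/cos(c)^(2/7)


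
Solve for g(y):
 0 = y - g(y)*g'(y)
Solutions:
 g(y) = -sqrt(C1 + y^2)
 g(y) = sqrt(C1 + y^2)


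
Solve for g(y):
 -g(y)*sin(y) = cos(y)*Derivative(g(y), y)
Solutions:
 g(y) = C1*cos(y)


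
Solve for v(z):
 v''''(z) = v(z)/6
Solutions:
 v(z) = C1*exp(-6^(3/4)*z/6) + C2*exp(6^(3/4)*z/6) + C3*sin(6^(3/4)*z/6) + C4*cos(6^(3/4)*z/6)


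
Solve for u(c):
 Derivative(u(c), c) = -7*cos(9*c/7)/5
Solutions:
 u(c) = C1 - 49*sin(9*c/7)/45


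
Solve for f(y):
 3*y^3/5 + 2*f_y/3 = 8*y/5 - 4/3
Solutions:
 f(y) = C1 - 9*y^4/40 + 6*y^2/5 - 2*y


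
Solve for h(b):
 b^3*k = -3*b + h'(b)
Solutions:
 h(b) = C1 + b^4*k/4 + 3*b^2/2


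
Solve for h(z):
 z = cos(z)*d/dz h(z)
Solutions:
 h(z) = C1 + Integral(z/cos(z), z)


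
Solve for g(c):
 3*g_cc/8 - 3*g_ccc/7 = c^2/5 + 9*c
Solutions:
 g(c) = C1 + C2*c + C3*exp(7*c/8) + 2*c^4/45 + 1324*c^3/315 + 10592*c^2/735


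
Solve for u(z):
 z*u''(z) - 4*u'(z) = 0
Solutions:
 u(z) = C1 + C2*z^5


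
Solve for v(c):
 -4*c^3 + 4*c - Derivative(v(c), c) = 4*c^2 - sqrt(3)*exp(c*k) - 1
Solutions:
 v(c) = C1 - c^4 - 4*c^3/3 + 2*c^2 + c + sqrt(3)*exp(c*k)/k


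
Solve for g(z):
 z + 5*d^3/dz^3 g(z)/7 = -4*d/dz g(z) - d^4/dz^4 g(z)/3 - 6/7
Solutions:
 g(z) = C1 + C2*exp(z*(-10 + 25/(14*sqrt(24234) + 2183)^(1/3) + (14*sqrt(24234) + 2183)^(1/3))/14)*sin(sqrt(3)*z*(-(14*sqrt(24234) + 2183)^(1/3) + 25/(14*sqrt(24234) + 2183)^(1/3))/14) + C3*exp(z*(-10 + 25/(14*sqrt(24234) + 2183)^(1/3) + (14*sqrt(24234) + 2183)^(1/3))/14)*cos(sqrt(3)*z*(-(14*sqrt(24234) + 2183)^(1/3) + 25/(14*sqrt(24234) + 2183)^(1/3))/14) + C4*exp(-z*(25/(14*sqrt(24234) + 2183)^(1/3) + 5 + (14*sqrt(24234) + 2183)^(1/3))/7) - z^2/8 - 3*z/14


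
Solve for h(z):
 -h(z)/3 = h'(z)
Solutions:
 h(z) = C1*exp(-z/3)


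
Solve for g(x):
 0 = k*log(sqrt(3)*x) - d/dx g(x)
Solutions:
 g(x) = C1 + k*x*log(x) - k*x + k*x*log(3)/2


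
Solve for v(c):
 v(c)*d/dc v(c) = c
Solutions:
 v(c) = -sqrt(C1 + c^2)
 v(c) = sqrt(C1 + c^2)


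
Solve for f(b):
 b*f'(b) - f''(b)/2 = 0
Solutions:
 f(b) = C1 + C2*erfi(b)


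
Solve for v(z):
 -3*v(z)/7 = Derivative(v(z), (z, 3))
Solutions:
 v(z) = C3*exp(-3^(1/3)*7^(2/3)*z/7) + (C1*sin(3^(5/6)*7^(2/3)*z/14) + C2*cos(3^(5/6)*7^(2/3)*z/14))*exp(3^(1/3)*7^(2/3)*z/14)


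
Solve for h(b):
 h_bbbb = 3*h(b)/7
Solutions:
 h(b) = C1*exp(-3^(1/4)*7^(3/4)*b/7) + C2*exp(3^(1/4)*7^(3/4)*b/7) + C3*sin(3^(1/4)*7^(3/4)*b/7) + C4*cos(3^(1/4)*7^(3/4)*b/7)


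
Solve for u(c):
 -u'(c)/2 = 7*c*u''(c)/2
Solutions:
 u(c) = C1 + C2*c^(6/7)


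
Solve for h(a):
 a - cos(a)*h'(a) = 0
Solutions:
 h(a) = C1 + Integral(a/cos(a), a)


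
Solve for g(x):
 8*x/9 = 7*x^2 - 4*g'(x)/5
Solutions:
 g(x) = C1 + 35*x^3/12 - 5*x^2/9


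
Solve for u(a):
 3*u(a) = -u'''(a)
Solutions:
 u(a) = C3*exp(-3^(1/3)*a) + (C1*sin(3^(5/6)*a/2) + C2*cos(3^(5/6)*a/2))*exp(3^(1/3)*a/2)


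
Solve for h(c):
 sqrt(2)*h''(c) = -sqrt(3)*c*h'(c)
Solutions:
 h(c) = C1 + C2*erf(6^(1/4)*c/2)


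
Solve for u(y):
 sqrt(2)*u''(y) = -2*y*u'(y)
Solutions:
 u(y) = C1 + C2*erf(2^(3/4)*y/2)


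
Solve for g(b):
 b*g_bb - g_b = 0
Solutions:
 g(b) = C1 + C2*b^2


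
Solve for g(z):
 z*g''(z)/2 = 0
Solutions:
 g(z) = C1 + C2*z


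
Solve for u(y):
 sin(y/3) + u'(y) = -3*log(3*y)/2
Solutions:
 u(y) = C1 - 3*y*log(y)/2 - 3*y*log(3)/2 + 3*y/2 + 3*cos(y/3)


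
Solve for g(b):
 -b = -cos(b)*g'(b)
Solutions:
 g(b) = C1 + Integral(b/cos(b), b)


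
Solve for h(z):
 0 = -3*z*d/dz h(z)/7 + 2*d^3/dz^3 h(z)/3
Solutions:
 h(z) = C1 + Integral(C2*airyai(42^(2/3)*z/14) + C3*airybi(42^(2/3)*z/14), z)


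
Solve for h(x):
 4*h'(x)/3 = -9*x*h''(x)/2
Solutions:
 h(x) = C1 + C2*x^(19/27)


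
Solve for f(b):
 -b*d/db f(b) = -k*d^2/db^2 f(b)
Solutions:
 f(b) = C1 + C2*erf(sqrt(2)*b*sqrt(-1/k)/2)/sqrt(-1/k)


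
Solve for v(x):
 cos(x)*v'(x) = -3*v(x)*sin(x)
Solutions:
 v(x) = C1*cos(x)^3


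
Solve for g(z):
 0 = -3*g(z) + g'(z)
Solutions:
 g(z) = C1*exp(3*z)


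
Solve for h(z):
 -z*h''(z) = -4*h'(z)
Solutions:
 h(z) = C1 + C2*z^5


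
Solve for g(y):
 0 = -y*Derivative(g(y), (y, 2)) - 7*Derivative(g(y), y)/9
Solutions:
 g(y) = C1 + C2*y^(2/9)


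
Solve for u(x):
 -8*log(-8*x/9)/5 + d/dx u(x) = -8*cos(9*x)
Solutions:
 u(x) = C1 + 8*x*log(-x)/5 - 4*x*log(3) - 8*x/5 + 4*x*log(6)/5 + 4*x*log(2) - 8*sin(9*x)/9


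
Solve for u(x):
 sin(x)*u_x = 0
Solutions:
 u(x) = C1


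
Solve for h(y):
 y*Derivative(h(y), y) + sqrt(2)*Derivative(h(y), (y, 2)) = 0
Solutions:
 h(y) = C1 + C2*erf(2^(1/4)*y/2)


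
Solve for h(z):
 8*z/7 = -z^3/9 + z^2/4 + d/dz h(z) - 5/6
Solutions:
 h(z) = C1 + z^4/36 - z^3/12 + 4*z^2/7 + 5*z/6


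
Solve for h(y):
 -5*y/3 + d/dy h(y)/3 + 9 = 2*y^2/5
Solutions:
 h(y) = C1 + 2*y^3/5 + 5*y^2/2 - 27*y


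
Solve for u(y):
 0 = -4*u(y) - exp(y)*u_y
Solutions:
 u(y) = C1*exp(4*exp(-y))


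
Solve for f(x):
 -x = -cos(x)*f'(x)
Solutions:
 f(x) = C1 + Integral(x/cos(x), x)


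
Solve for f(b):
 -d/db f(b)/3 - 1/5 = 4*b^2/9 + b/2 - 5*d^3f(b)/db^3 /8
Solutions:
 f(b) = C1 + C2*exp(-2*sqrt(30)*b/15) + C3*exp(2*sqrt(30)*b/15) - 4*b^3/9 - 3*b^2/4 - 28*b/5


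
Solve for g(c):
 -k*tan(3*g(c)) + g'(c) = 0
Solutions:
 g(c) = -asin(C1*exp(3*c*k))/3 + pi/3
 g(c) = asin(C1*exp(3*c*k))/3


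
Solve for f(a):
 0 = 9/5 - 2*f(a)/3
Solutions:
 f(a) = 27/10


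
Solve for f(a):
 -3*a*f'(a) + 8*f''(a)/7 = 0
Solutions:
 f(a) = C1 + C2*erfi(sqrt(21)*a/4)


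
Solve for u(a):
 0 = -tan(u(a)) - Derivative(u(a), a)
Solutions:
 u(a) = pi - asin(C1*exp(-a))
 u(a) = asin(C1*exp(-a))


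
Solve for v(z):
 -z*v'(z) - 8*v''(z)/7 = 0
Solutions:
 v(z) = C1 + C2*erf(sqrt(7)*z/4)


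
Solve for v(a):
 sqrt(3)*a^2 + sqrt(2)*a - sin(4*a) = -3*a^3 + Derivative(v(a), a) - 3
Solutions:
 v(a) = C1 + 3*a^4/4 + sqrt(3)*a^3/3 + sqrt(2)*a^2/2 + 3*a + cos(4*a)/4


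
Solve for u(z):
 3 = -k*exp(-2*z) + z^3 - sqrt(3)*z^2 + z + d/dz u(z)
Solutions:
 u(z) = C1 - k*exp(-2*z)/2 - z^4/4 + sqrt(3)*z^3/3 - z^2/2 + 3*z


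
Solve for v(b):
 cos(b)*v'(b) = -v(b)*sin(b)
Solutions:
 v(b) = C1*cos(b)


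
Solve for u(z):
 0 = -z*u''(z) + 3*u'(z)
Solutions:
 u(z) = C1 + C2*z^4


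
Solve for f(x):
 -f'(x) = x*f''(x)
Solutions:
 f(x) = C1 + C2*log(x)


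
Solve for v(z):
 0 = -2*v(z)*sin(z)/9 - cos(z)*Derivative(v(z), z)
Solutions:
 v(z) = C1*cos(z)^(2/9)


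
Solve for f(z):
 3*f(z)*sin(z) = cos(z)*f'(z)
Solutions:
 f(z) = C1/cos(z)^3


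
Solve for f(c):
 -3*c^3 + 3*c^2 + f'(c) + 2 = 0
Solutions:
 f(c) = C1 + 3*c^4/4 - c^3 - 2*c


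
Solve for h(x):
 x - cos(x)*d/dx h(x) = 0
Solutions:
 h(x) = C1 + Integral(x/cos(x), x)


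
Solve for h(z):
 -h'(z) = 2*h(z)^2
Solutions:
 h(z) = 1/(C1 + 2*z)


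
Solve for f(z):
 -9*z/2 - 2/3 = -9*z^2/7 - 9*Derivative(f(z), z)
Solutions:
 f(z) = C1 - z^3/21 + z^2/4 + 2*z/27


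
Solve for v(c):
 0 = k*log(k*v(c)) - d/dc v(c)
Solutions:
 li(k*v(c))/k = C1 + c*k


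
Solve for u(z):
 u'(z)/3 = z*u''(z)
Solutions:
 u(z) = C1 + C2*z^(4/3)


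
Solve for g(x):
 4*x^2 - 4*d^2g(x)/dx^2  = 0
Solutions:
 g(x) = C1 + C2*x + x^4/12


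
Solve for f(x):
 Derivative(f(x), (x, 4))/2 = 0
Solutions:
 f(x) = C1 + C2*x + C3*x^2 + C4*x^3


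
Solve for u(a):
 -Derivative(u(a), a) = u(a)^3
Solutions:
 u(a) = -sqrt(2)*sqrt(-1/(C1 - a))/2
 u(a) = sqrt(2)*sqrt(-1/(C1 - a))/2


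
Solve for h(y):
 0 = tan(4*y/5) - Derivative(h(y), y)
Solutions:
 h(y) = C1 - 5*log(cos(4*y/5))/4


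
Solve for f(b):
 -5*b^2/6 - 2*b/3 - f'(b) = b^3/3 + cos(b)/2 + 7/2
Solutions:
 f(b) = C1 - b^4/12 - 5*b^3/18 - b^2/3 - 7*b/2 - sin(b)/2


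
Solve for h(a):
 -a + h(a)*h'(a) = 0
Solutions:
 h(a) = -sqrt(C1 + a^2)
 h(a) = sqrt(C1 + a^2)


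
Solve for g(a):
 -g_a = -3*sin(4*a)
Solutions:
 g(a) = C1 - 3*cos(4*a)/4


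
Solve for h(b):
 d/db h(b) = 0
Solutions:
 h(b) = C1


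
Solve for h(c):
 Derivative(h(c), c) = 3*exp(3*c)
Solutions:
 h(c) = C1 + exp(3*c)


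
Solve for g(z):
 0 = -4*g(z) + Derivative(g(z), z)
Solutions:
 g(z) = C1*exp(4*z)


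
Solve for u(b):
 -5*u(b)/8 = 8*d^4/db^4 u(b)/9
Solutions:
 u(b) = (C1*sin(sqrt(3)*5^(1/4)*b/4) + C2*cos(sqrt(3)*5^(1/4)*b/4))*exp(-sqrt(3)*5^(1/4)*b/4) + (C3*sin(sqrt(3)*5^(1/4)*b/4) + C4*cos(sqrt(3)*5^(1/4)*b/4))*exp(sqrt(3)*5^(1/4)*b/4)


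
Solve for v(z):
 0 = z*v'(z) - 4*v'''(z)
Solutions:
 v(z) = C1 + Integral(C2*airyai(2^(1/3)*z/2) + C3*airybi(2^(1/3)*z/2), z)


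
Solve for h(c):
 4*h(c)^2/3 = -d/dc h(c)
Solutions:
 h(c) = 3/(C1 + 4*c)


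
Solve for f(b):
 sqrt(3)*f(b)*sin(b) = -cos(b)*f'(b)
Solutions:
 f(b) = C1*cos(b)^(sqrt(3))


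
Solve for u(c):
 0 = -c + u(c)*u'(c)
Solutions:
 u(c) = -sqrt(C1 + c^2)
 u(c) = sqrt(C1 + c^2)


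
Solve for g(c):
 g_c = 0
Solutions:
 g(c) = C1


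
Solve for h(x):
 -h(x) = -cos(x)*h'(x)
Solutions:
 h(x) = C1*sqrt(sin(x) + 1)/sqrt(sin(x) - 1)


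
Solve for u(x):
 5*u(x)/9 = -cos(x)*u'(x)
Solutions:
 u(x) = C1*(sin(x) - 1)^(5/18)/(sin(x) + 1)^(5/18)


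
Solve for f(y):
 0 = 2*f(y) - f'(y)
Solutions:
 f(y) = C1*exp(2*y)


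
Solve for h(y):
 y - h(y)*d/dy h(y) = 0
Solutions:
 h(y) = -sqrt(C1 + y^2)
 h(y) = sqrt(C1 + y^2)


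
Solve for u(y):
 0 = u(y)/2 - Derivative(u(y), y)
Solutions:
 u(y) = C1*exp(y/2)


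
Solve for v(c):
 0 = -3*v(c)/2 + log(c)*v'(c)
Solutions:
 v(c) = C1*exp(3*li(c)/2)


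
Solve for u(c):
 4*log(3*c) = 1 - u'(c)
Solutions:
 u(c) = C1 - 4*c*log(c) - c*log(81) + 5*c


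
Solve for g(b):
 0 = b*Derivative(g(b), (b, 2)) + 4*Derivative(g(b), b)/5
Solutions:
 g(b) = C1 + C2*b^(1/5)


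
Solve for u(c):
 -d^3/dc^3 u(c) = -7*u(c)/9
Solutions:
 u(c) = C3*exp(21^(1/3)*c/3) + (C1*sin(3^(5/6)*7^(1/3)*c/6) + C2*cos(3^(5/6)*7^(1/3)*c/6))*exp(-21^(1/3)*c/6)


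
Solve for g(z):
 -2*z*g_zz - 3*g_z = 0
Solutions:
 g(z) = C1 + C2/sqrt(z)


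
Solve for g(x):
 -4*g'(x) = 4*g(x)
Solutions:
 g(x) = C1*exp(-x)


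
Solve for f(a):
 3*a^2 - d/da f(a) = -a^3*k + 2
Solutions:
 f(a) = C1 + a^4*k/4 + a^3 - 2*a


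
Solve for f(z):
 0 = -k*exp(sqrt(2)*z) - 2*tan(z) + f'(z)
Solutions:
 f(z) = C1 + sqrt(2)*k*exp(sqrt(2)*z)/2 - 2*log(cos(z))


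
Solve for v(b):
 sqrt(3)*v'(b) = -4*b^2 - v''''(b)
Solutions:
 v(b) = C1 + C4*exp(-3^(1/6)*b) - 4*sqrt(3)*b^3/9 + (C2*sin(3^(2/3)*b/2) + C3*cos(3^(2/3)*b/2))*exp(3^(1/6)*b/2)


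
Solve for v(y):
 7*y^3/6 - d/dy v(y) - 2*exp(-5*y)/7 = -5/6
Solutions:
 v(y) = C1 + 7*y^4/24 + 5*y/6 + 2*exp(-5*y)/35


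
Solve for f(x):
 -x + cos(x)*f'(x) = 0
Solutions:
 f(x) = C1 + Integral(x/cos(x), x)


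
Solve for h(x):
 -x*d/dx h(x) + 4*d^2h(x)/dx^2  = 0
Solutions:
 h(x) = C1 + C2*erfi(sqrt(2)*x/4)


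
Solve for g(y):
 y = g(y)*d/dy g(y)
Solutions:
 g(y) = -sqrt(C1 + y^2)
 g(y) = sqrt(C1 + y^2)


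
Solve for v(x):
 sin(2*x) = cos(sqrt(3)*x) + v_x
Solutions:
 v(x) = C1 - sqrt(3)*sin(sqrt(3)*x)/3 - cos(2*x)/2


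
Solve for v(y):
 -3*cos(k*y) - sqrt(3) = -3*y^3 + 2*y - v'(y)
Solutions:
 v(y) = C1 - 3*y^4/4 + y^2 + sqrt(3)*y + 3*sin(k*y)/k


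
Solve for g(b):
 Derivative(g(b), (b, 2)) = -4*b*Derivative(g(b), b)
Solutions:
 g(b) = C1 + C2*erf(sqrt(2)*b)


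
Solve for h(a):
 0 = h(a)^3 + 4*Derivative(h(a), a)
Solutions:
 h(a) = -sqrt(2)*sqrt(-1/(C1 - a))
 h(a) = sqrt(2)*sqrt(-1/(C1 - a))


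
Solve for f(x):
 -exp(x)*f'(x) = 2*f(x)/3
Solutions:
 f(x) = C1*exp(2*exp(-x)/3)


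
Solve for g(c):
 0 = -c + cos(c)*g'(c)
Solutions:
 g(c) = C1 + Integral(c/cos(c), c)


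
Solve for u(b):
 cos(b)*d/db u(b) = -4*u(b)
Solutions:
 u(b) = C1*(sin(b)^2 - 2*sin(b) + 1)/(sin(b)^2 + 2*sin(b) + 1)


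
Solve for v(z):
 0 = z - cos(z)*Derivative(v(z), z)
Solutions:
 v(z) = C1 + Integral(z/cos(z), z)


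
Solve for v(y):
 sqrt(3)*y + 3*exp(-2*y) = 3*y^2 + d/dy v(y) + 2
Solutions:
 v(y) = C1 - y^3 + sqrt(3)*y^2/2 - 2*y - 3*exp(-2*y)/2


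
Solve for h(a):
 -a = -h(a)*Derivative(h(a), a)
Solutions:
 h(a) = -sqrt(C1 + a^2)
 h(a) = sqrt(C1 + a^2)


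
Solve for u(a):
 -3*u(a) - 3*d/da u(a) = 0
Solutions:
 u(a) = C1*exp(-a)


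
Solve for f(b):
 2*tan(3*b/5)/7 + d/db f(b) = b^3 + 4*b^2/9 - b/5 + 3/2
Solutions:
 f(b) = C1 + b^4/4 + 4*b^3/27 - b^2/10 + 3*b/2 + 10*log(cos(3*b/5))/21


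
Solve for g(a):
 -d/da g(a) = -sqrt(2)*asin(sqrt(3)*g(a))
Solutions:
 Integral(1/asin(sqrt(3)*_y), (_y, g(a))) = C1 + sqrt(2)*a


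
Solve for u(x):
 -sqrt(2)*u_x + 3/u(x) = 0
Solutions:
 u(x) = -sqrt(C1 + 3*sqrt(2)*x)
 u(x) = sqrt(C1 + 3*sqrt(2)*x)


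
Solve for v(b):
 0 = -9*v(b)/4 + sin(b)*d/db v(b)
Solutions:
 v(b) = C1*(cos(b) - 1)^(9/8)/(cos(b) + 1)^(9/8)


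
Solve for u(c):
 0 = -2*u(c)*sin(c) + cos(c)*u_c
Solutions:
 u(c) = C1/cos(c)^2


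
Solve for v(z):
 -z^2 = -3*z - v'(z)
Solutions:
 v(z) = C1 + z^3/3 - 3*z^2/2


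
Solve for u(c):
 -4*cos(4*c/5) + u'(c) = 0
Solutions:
 u(c) = C1 + 5*sin(4*c/5)


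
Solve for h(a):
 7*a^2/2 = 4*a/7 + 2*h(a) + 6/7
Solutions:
 h(a) = 7*a^2/4 - 2*a/7 - 3/7


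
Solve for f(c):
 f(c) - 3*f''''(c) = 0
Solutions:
 f(c) = C1*exp(-3^(3/4)*c/3) + C2*exp(3^(3/4)*c/3) + C3*sin(3^(3/4)*c/3) + C4*cos(3^(3/4)*c/3)


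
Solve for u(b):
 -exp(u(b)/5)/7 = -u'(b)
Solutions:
 u(b) = 5*log(-1/(C1 + b)) + 5*log(35)


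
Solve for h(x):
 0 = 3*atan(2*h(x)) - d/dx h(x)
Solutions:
 Integral(1/atan(2*_y), (_y, h(x))) = C1 + 3*x


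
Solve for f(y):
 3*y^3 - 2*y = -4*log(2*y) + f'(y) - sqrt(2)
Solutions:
 f(y) = C1 + 3*y^4/4 - y^2 + 4*y*log(y) - 4*y + sqrt(2)*y + y*log(16)


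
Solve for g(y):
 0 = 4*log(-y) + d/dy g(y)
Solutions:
 g(y) = C1 - 4*y*log(-y) + 4*y


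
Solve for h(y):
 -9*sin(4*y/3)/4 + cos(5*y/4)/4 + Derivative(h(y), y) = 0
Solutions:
 h(y) = C1 - sin(5*y/4)/5 - 27*cos(4*y/3)/16


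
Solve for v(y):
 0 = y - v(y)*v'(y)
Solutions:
 v(y) = -sqrt(C1 + y^2)
 v(y) = sqrt(C1 + y^2)


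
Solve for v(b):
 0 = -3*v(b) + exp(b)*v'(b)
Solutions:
 v(b) = C1*exp(-3*exp(-b))


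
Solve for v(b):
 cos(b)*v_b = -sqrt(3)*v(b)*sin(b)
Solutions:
 v(b) = C1*cos(b)^(sqrt(3))


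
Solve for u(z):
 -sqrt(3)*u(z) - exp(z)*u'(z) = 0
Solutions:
 u(z) = C1*exp(sqrt(3)*exp(-z))


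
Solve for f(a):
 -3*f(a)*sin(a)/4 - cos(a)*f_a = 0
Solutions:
 f(a) = C1*cos(a)^(3/4)


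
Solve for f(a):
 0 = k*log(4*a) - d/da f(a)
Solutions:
 f(a) = C1 + a*k*log(a) - a*k + a*k*log(4)


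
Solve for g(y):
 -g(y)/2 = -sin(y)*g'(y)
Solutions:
 g(y) = C1*(cos(y) - 1)^(1/4)/(cos(y) + 1)^(1/4)


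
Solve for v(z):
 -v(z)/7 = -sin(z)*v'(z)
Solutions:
 v(z) = C1*(cos(z) - 1)^(1/14)/(cos(z) + 1)^(1/14)


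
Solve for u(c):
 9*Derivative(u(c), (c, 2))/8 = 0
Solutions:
 u(c) = C1 + C2*c


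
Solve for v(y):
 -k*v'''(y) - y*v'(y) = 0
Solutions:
 v(y) = C1 + Integral(C2*airyai(y*(-1/k)^(1/3)) + C3*airybi(y*(-1/k)^(1/3)), y)


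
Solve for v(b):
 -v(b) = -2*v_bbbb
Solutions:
 v(b) = C1*exp(-2^(3/4)*b/2) + C2*exp(2^(3/4)*b/2) + C3*sin(2^(3/4)*b/2) + C4*cos(2^(3/4)*b/2)


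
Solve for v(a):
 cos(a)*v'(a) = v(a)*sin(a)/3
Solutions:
 v(a) = C1/cos(a)^(1/3)


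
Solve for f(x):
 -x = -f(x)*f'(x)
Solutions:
 f(x) = -sqrt(C1 + x^2)
 f(x) = sqrt(C1 + x^2)


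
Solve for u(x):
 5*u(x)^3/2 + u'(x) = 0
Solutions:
 u(x) = -sqrt(-1/(C1 - 5*x))
 u(x) = sqrt(-1/(C1 - 5*x))


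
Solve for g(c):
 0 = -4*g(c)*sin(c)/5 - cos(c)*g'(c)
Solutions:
 g(c) = C1*cos(c)^(4/5)


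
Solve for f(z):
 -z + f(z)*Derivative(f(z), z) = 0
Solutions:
 f(z) = -sqrt(C1 + z^2)
 f(z) = sqrt(C1 + z^2)


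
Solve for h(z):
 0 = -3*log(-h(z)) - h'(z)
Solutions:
 -li(-h(z)) = C1 - 3*z


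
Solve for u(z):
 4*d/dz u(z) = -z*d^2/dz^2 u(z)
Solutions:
 u(z) = C1 + C2/z^3


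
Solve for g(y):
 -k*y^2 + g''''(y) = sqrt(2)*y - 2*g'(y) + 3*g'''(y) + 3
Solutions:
 g(y) = C1 + k*y^3/6 + 3*k*y/2 + sqrt(2)*y^2/4 + 3*y/2 + (C2 + C3*exp(-sqrt(3)*y) + C4*exp(sqrt(3)*y))*exp(y)


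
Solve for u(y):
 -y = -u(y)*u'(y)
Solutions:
 u(y) = -sqrt(C1 + y^2)
 u(y) = sqrt(C1 + y^2)


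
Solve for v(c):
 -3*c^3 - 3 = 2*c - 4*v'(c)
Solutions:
 v(c) = C1 + 3*c^4/16 + c^2/4 + 3*c/4


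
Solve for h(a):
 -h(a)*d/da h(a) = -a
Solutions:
 h(a) = -sqrt(C1 + a^2)
 h(a) = sqrt(C1 + a^2)


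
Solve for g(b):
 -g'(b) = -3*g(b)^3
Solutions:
 g(b) = -sqrt(2)*sqrt(-1/(C1 + 3*b))/2
 g(b) = sqrt(2)*sqrt(-1/(C1 + 3*b))/2


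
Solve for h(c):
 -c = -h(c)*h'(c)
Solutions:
 h(c) = -sqrt(C1 + c^2)
 h(c) = sqrt(C1 + c^2)


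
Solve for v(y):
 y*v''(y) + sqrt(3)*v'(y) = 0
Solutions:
 v(y) = C1 + C2*y^(1 - sqrt(3))


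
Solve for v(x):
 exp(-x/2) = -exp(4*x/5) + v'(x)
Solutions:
 v(x) = C1 + 5*exp(4*x/5)/4 - 2*exp(-x/2)


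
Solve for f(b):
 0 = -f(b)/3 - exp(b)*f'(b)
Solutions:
 f(b) = C1*exp(exp(-b)/3)


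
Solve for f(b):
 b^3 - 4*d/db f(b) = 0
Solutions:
 f(b) = C1 + b^4/16


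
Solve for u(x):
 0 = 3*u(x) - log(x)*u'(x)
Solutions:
 u(x) = C1*exp(3*li(x))


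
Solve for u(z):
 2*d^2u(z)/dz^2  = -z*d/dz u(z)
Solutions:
 u(z) = C1 + C2*erf(z/2)


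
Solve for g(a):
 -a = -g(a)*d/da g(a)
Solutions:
 g(a) = -sqrt(C1 + a^2)
 g(a) = sqrt(C1 + a^2)


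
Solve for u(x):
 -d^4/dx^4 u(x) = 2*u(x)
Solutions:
 u(x) = (C1*sin(2^(3/4)*x/2) + C2*cos(2^(3/4)*x/2))*exp(-2^(3/4)*x/2) + (C3*sin(2^(3/4)*x/2) + C4*cos(2^(3/4)*x/2))*exp(2^(3/4)*x/2)


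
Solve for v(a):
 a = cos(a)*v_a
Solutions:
 v(a) = C1 + Integral(a/cos(a), a)


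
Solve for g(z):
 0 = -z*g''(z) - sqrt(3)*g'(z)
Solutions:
 g(z) = C1 + C2*z^(1 - sqrt(3))


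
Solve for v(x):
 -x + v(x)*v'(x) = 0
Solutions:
 v(x) = -sqrt(C1 + x^2)
 v(x) = sqrt(C1 + x^2)


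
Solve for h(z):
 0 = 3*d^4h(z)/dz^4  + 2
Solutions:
 h(z) = C1 + C2*z + C3*z^2 + C4*z^3 - z^4/36


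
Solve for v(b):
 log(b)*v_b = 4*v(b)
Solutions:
 v(b) = C1*exp(4*li(b))


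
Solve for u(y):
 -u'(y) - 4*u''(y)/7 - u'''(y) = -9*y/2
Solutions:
 u(y) = C1 + 9*y^2/4 - 18*y/7 + (C2*sin(3*sqrt(5)*y/7) + C3*cos(3*sqrt(5)*y/7))*exp(-2*y/7)


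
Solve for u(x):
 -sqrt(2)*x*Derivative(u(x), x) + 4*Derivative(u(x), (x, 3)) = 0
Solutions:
 u(x) = C1 + Integral(C2*airyai(sqrt(2)*x/2) + C3*airybi(sqrt(2)*x/2), x)


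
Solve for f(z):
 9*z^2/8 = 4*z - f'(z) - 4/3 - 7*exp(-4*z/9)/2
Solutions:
 f(z) = C1 - 3*z^3/8 + 2*z^2 - 4*z/3 + 63*exp(-4*z/9)/8


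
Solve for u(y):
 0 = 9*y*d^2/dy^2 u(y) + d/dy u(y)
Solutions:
 u(y) = C1 + C2*y^(8/9)


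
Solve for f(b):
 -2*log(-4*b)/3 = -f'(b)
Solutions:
 f(b) = C1 + 2*b*log(-b)/3 + 2*b*(-1 + 2*log(2))/3


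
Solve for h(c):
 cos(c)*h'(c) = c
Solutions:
 h(c) = C1 + Integral(c/cos(c), c)


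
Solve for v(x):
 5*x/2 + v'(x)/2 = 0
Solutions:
 v(x) = C1 - 5*x^2/2


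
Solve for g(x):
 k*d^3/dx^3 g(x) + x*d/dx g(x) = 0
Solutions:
 g(x) = C1 + Integral(C2*airyai(x*(-1/k)^(1/3)) + C3*airybi(x*(-1/k)^(1/3)), x)


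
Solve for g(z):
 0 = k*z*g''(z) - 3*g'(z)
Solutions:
 g(z) = C1 + z^(((re(k) + 3)*re(k) + im(k)^2)/(re(k)^2 + im(k)^2))*(C2*sin(3*log(z)*Abs(im(k))/(re(k)^2 + im(k)^2)) + C3*cos(3*log(z)*im(k)/(re(k)^2 + im(k)^2)))


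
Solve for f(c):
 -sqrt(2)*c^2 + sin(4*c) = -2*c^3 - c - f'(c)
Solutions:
 f(c) = C1 - c^4/2 + sqrt(2)*c^3/3 - c^2/2 + cos(4*c)/4


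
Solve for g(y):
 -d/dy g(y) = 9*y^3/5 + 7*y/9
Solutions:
 g(y) = C1 - 9*y^4/20 - 7*y^2/18


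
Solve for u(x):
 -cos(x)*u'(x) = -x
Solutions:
 u(x) = C1 + Integral(x/cos(x), x)


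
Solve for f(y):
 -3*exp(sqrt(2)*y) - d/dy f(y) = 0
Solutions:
 f(y) = C1 - 3*sqrt(2)*exp(sqrt(2)*y)/2


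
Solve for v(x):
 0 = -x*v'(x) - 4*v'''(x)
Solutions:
 v(x) = C1 + Integral(C2*airyai(-2^(1/3)*x/2) + C3*airybi(-2^(1/3)*x/2), x)


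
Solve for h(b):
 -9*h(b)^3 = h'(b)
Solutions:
 h(b) = -sqrt(2)*sqrt(-1/(C1 - 9*b))/2
 h(b) = sqrt(2)*sqrt(-1/(C1 - 9*b))/2


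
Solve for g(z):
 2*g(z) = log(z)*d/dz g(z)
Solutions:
 g(z) = C1*exp(2*li(z))


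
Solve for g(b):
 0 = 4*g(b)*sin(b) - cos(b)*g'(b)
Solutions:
 g(b) = C1/cos(b)^4


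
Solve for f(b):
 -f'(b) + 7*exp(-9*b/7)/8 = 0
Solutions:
 f(b) = C1 - 49*exp(-9*b/7)/72


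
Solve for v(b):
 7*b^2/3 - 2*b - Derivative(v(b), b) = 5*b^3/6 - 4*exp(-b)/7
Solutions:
 v(b) = C1 - 5*b^4/24 + 7*b^3/9 - b^2 - 4*exp(-b)/7


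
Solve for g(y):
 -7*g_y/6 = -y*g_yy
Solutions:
 g(y) = C1 + C2*y^(13/6)


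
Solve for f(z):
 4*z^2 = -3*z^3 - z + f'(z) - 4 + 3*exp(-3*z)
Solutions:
 f(z) = C1 + 3*z^4/4 + 4*z^3/3 + z^2/2 + 4*z + exp(-3*z)


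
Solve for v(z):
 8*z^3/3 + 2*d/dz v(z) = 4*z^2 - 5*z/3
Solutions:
 v(z) = C1 - z^4/3 + 2*z^3/3 - 5*z^2/12


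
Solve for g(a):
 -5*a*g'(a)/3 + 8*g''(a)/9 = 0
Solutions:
 g(a) = C1 + C2*erfi(sqrt(15)*a/4)


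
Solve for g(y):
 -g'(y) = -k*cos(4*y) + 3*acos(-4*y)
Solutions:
 g(y) = C1 + k*sin(4*y)/4 - 3*y*acos(-4*y) - 3*sqrt(1 - 16*y^2)/4


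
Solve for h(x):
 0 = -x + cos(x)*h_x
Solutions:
 h(x) = C1 + Integral(x/cos(x), x)


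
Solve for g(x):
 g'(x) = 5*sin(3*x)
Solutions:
 g(x) = C1 - 5*cos(3*x)/3


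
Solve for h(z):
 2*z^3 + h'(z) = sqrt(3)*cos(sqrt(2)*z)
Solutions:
 h(z) = C1 - z^4/2 + sqrt(6)*sin(sqrt(2)*z)/2


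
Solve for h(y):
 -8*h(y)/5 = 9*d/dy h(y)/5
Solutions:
 h(y) = C1*exp(-8*y/9)


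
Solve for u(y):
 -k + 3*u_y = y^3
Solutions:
 u(y) = C1 + k*y/3 + y^4/12


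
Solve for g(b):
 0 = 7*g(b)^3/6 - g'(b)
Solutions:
 g(b) = -sqrt(3)*sqrt(-1/(C1 + 7*b))
 g(b) = sqrt(3)*sqrt(-1/(C1 + 7*b))


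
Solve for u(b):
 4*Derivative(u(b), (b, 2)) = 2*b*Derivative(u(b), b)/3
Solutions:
 u(b) = C1 + C2*erfi(sqrt(3)*b/6)


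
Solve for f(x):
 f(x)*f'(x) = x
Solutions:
 f(x) = -sqrt(C1 + x^2)
 f(x) = sqrt(C1 + x^2)


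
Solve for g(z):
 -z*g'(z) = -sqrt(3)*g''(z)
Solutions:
 g(z) = C1 + C2*erfi(sqrt(2)*3^(3/4)*z/6)


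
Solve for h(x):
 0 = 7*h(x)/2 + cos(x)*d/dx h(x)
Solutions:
 h(x) = C1*(sin(x) - 1)^(7/4)/(sin(x) + 1)^(7/4)


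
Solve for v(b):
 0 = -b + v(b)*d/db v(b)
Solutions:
 v(b) = -sqrt(C1 + b^2)
 v(b) = sqrt(C1 + b^2)


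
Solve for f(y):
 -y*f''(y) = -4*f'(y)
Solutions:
 f(y) = C1 + C2*y^5


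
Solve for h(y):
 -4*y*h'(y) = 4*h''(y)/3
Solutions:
 h(y) = C1 + C2*erf(sqrt(6)*y/2)


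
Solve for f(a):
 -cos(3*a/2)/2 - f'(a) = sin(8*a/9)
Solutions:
 f(a) = C1 - sin(3*a/2)/3 + 9*cos(8*a/9)/8


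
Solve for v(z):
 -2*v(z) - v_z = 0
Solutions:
 v(z) = C1*exp(-2*z)


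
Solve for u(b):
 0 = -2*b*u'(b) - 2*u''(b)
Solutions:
 u(b) = C1 + C2*erf(sqrt(2)*b/2)


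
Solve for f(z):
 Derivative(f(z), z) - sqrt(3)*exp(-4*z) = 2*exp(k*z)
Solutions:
 f(z) = C1 - sqrt(3)*exp(-4*z)/4 + 2*exp(k*z)/k


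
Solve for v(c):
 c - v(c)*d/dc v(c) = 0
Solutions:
 v(c) = -sqrt(C1 + c^2)
 v(c) = sqrt(C1 + c^2)


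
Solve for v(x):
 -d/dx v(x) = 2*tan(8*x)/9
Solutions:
 v(x) = C1 + log(cos(8*x))/36


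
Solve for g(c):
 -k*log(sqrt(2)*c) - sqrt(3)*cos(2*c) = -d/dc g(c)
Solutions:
 g(c) = C1 + c*k*(log(c) - 1) + c*k*log(2)/2 + sqrt(3)*sin(2*c)/2


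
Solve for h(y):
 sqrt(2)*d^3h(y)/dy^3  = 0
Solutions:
 h(y) = C1 + C2*y + C3*y^2


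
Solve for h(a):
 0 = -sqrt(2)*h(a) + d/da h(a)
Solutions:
 h(a) = C1*exp(sqrt(2)*a)


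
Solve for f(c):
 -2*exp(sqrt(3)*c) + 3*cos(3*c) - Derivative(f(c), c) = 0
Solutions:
 f(c) = C1 - 2*sqrt(3)*exp(sqrt(3)*c)/3 + sin(3*c)


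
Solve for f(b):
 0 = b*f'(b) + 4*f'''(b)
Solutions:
 f(b) = C1 + Integral(C2*airyai(-2^(1/3)*b/2) + C3*airybi(-2^(1/3)*b/2), b)


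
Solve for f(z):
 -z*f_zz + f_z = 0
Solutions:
 f(z) = C1 + C2*z^2


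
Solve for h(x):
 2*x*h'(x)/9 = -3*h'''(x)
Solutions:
 h(x) = C1 + Integral(C2*airyai(-2^(1/3)*x/3) + C3*airybi(-2^(1/3)*x/3), x)


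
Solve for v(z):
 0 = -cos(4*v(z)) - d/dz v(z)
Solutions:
 v(z) = -asin((C1 + exp(8*z))/(C1 - exp(8*z)))/4 + pi/4
 v(z) = asin((C1 + exp(8*z))/(C1 - exp(8*z)))/4


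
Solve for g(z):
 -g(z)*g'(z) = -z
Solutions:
 g(z) = -sqrt(C1 + z^2)
 g(z) = sqrt(C1 + z^2)


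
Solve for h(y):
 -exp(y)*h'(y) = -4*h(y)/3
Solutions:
 h(y) = C1*exp(-4*exp(-y)/3)


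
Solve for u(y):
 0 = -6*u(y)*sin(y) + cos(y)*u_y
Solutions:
 u(y) = C1/cos(y)^6


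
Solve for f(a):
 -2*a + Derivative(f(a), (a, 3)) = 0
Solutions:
 f(a) = C1 + C2*a + C3*a^2 + a^4/12


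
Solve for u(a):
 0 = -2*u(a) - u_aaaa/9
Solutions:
 u(a) = (C1*sin(2^(3/4)*sqrt(3)*a/2) + C2*cos(2^(3/4)*sqrt(3)*a/2))*exp(-2^(3/4)*sqrt(3)*a/2) + (C3*sin(2^(3/4)*sqrt(3)*a/2) + C4*cos(2^(3/4)*sqrt(3)*a/2))*exp(2^(3/4)*sqrt(3)*a/2)


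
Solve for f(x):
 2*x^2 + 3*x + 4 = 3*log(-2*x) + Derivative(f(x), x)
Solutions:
 f(x) = C1 + 2*x^3/3 + 3*x^2/2 - 3*x*log(-x) + x*(7 - 3*log(2))


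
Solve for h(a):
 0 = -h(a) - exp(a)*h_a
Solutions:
 h(a) = C1*exp(exp(-a))


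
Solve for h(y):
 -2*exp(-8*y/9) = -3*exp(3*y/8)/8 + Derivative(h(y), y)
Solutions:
 h(y) = C1 + exp(3*y/8) + 9*exp(-8*y/9)/4


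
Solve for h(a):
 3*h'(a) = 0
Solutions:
 h(a) = C1


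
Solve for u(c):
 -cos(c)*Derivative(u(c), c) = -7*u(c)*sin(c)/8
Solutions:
 u(c) = C1/cos(c)^(7/8)


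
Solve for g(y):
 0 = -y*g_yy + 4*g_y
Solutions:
 g(y) = C1 + C2*y^5


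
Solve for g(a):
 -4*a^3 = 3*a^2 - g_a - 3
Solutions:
 g(a) = C1 + a^4 + a^3 - 3*a


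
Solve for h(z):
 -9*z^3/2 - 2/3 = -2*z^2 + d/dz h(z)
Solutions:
 h(z) = C1 - 9*z^4/8 + 2*z^3/3 - 2*z/3


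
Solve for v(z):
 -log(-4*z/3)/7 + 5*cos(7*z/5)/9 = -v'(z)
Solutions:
 v(z) = C1 + z*log(-z)/7 - z*log(3)/7 - z/7 + 2*z*log(2)/7 - 25*sin(7*z/5)/63
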